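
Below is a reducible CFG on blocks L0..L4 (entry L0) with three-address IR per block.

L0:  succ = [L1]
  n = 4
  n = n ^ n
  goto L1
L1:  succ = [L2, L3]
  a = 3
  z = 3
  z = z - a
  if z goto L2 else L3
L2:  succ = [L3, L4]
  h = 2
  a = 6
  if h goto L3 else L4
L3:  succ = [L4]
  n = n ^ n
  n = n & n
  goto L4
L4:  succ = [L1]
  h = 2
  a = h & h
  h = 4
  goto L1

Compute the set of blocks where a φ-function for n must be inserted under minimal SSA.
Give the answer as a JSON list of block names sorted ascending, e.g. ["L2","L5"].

idom tree: L1←L0 L2←L1 L3←L1 L4←L1
Dom∩ at merges:
  L1: preds {L0,L4}: {L0} ∩ {L0,L1,L4} = {L0}; idom=L0
  L3: preds {L1,L2}: {L0,L1} ∩ {L0,L1,L2} = {L0,L1}; idom=L1
  L4: preds {L2,L3}: {L0,L1,L2} ∩ {L0,L1,L3} = {L0,L1}; idom=L1

Frontier:
  L1←L0: walk · to L0
  L1←L4: walk L4→L1 to L0
  L3←L1: walk · to L1
  L3←L2: walk L2 to L1
  L4←L2: walk L2 to L1
  L4←L3: walk L3 to L1
  L0: DF=∅
  L1: DF={L1}
  L2: DF={L3,L4}
  L3: DF={L4}
  L4: DF={L1}

φ for n: defs {L0,L3}
  DF⁺ = {L1,L4}

Answer: ["L1", "L4"]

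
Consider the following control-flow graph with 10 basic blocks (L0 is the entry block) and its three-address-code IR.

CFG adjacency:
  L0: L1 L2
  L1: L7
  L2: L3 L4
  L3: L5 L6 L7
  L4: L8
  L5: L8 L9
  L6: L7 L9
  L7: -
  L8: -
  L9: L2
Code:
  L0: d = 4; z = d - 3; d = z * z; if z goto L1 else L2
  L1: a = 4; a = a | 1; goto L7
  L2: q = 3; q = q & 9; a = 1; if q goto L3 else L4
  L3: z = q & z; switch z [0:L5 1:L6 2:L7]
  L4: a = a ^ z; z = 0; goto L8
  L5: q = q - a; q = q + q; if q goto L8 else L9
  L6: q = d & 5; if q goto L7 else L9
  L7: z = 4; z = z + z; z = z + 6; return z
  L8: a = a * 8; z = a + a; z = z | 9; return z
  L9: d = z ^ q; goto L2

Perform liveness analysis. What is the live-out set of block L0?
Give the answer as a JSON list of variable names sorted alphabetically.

Answer: ["d", "z"]

Derivation:
Per-block:
  L0: def={d,z} ue=∅
  L1: def={a} ue=∅
  L2: def={a,q} ue=∅
  L3: def={z} ue={q,z}
  L4: def={a,z} ue={a,z}
  L5: def={q} ue={a,q}
  L6: def={q} ue={d}
  L7: def={z} ue=∅
  L8: def={a,z} ue={a}
  L9: def={d} ue={q,z}

Live sets:
  live L0: ∅→{d,z}
  live L1: ∅→∅
  live L2: {d,z}→{a,d,q,z}
  live L3: {a,d,q,z}→{a,d,q,z}
  live L4: {a,z}→{a}
  live L5: {a,q,z}→{a,q,z}
  live L6: {d,z}→{q,z}
  live L7: ∅→∅
  live L8: {a}→∅
  live L9: {q,z}→{d,z}

live-out(L0) = ["d", "z"]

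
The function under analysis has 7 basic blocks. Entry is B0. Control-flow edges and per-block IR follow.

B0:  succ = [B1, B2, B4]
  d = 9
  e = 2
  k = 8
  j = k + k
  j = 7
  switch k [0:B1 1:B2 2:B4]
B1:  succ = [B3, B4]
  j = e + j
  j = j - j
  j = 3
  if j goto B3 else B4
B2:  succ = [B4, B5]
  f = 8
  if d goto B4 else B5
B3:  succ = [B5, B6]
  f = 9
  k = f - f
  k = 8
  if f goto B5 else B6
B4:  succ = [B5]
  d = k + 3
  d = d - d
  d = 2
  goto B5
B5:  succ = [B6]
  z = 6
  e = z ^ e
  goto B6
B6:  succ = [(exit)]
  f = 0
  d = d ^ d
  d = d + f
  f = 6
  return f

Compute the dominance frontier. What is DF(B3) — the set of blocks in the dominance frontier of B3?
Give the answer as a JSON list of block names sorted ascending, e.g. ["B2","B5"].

Answer: ["B5", "B6"]

Derivation:
idom tree: B1←B0 B2←B0 B3←B1 B4←B0 B5←B0 B6←B0
Dom∩ at merges:
  B4: preds {B0,B1,B2}: {B0} ∩ {B0,B1} ∩ {B0,B2} = {B0}; idom=B0
  B5: preds {B2,B3,B4}: {B0,B2} ∩ {B0,B1,B3} ∩ {B0,B4} = {B0}; idom=B0
  B6: preds {B3,B5}: {B0,B1,B3} ∩ {B0,B5} = {B0}; idom=B0

Frontier:
  join B4 pred B0: · stop@B0
  join B4 pred B1: B1 stop@B0
  join B4 pred B2: B2 stop@B0
  join B5 pred B2: B2 stop@B0
  join B5 pred B3: B3→B1 stop@B0
  join B5 pred B4: B4 stop@B0
  join B6 pred B3: B3→B1 stop@B0
  join B6 pred B5: B5 stop@B0
  DF(B0)=∅
  DF(B1)={B4,B5,B6}
  DF(B2)={B4,B5}
  DF(B3)={B5,B6}
  DF(B4)={B5}
  DF(B5)={B6}
  DF(B6)=∅

DF(B3) = ["B5", "B6"]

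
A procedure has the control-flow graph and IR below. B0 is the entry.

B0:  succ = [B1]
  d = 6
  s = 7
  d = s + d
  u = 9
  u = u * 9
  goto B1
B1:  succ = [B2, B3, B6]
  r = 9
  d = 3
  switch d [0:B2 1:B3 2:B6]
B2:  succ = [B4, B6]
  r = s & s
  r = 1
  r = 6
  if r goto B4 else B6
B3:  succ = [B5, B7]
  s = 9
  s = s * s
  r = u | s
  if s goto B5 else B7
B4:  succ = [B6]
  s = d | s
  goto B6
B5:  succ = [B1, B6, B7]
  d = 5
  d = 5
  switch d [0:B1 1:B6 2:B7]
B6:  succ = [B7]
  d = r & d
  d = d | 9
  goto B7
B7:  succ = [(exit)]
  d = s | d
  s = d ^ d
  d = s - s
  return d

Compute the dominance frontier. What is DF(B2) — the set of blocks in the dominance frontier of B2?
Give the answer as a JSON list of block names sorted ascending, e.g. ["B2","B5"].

Answer: ["B6"]

Derivation:
idom tree: B1←B0 B2←B1 B3←B1 B4←B2 B5←B3 B6←B1 B7←B1
Dom∩ at merges:
  B1: preds {B0,B5}: {B0} ∩ {B0,B1,B3,B5} = {B0}; idom=B0
  B6: preds {B1,B2,B4,B5}: {B0,B1} ∩ {B0,B1,B2} ∩ {B0,B1,B2,B4} ∩ {B0,B1,B3,B5} = {B0,B1}; idom=B1
  B7: preds {B3,B5,B6}: {B0,B1,B3} ∩ {B0,B1,B3,B5} ∩ {B0,B1,B6} = {B0,B1}; idom=B1

DF derivation:
  join B1 pred B0: · stop@B0
  join B1 pred B5: B5→B3→B1 stop@B0
  join B6 pred B1: · stop@B1
  join B6 pred B2: B2 stop@B1
  join B6 pred B4: B4→B2 stop@B1
  join B6 pred B5: B5→B3 stop@B1
  join B7 pred B3: B3 stop@B1
  join B7 pred B5: B5→B3 stop@B1
  join B7 pred B6: B6 stop@B1
  B0 → ∅
  B1 → {B1}
  B2 → {B6}
  B3 → {B1,B6,B7}
  B4 → {B6}
  B5 → {B1,B6,B7}
  B6 → {B7}
  B7 → ∅

DF(B2) = ["B6"]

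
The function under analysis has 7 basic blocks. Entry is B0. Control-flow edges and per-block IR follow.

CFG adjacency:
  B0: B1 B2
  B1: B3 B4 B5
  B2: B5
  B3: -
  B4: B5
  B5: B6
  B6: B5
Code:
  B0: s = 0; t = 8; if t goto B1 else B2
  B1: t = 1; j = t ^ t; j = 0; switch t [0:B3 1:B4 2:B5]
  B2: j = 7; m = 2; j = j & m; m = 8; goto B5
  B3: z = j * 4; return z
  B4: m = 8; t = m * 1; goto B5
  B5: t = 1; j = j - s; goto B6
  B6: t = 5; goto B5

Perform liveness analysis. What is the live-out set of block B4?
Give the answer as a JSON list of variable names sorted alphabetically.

def/use:
  B0 def {s,t} use ∅
  B1 def {j,t} use ∅
  B2 def {j,m} use ∅
  B3 def {z} use {j}
  B4 def {m,t} use ∅
  B5 def {j,t} use {j,s}
  B6 def {t} use ∅

Backward fixpoint:
  live B0: ∅→{s}
  live B1: {s}→{j,s}
  live B2: {s}→{j,s}
  live B3: {j}→∅
  live B4: {j,s}→{j,s}
  live B5: {j,s}→{j,s}
  live B6: {j,s}→{j,s}

live-out(B4) = ["j", "s"]

Answer: ["j", "s"]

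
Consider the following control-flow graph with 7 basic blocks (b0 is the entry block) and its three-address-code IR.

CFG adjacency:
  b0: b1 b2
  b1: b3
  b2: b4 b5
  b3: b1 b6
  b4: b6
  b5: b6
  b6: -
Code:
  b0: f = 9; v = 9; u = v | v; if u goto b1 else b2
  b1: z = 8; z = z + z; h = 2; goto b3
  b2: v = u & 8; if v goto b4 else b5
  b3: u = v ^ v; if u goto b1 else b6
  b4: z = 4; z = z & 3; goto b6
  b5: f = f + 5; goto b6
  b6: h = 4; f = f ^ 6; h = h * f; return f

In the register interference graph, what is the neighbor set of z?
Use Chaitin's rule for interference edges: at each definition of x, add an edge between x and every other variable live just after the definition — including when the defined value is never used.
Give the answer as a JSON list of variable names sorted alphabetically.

Answer: ["f", "v"]

Working:
Per-block:
  b0 def {f,u,v} use ∅
  b1 def {h,z} use ∅
  b2 def {v} use {u}
  b3 def {u} use {v}
  b4 def {z} use ∅
  b5 def {f} use {f}
  b6 def {f,h} use {f}

Liveness:
  b0 li=∅ lo={f,u,v}
  b1 li={f,v} lo={f,v}
  b2 li={f,u} lo={f}
  b3 li={f,v} lo={f,v}
  b4 li={f} lo={f}
  b5 li={f} lo={f}
  b6 li={f} lo=∅

Conflict graph:
  f — {h,u,v,z}
  h — {f,v}
  u — {f,v}
  v — {f,h,u,z}
  z — {f,v}

N(z) = ["f", "v"]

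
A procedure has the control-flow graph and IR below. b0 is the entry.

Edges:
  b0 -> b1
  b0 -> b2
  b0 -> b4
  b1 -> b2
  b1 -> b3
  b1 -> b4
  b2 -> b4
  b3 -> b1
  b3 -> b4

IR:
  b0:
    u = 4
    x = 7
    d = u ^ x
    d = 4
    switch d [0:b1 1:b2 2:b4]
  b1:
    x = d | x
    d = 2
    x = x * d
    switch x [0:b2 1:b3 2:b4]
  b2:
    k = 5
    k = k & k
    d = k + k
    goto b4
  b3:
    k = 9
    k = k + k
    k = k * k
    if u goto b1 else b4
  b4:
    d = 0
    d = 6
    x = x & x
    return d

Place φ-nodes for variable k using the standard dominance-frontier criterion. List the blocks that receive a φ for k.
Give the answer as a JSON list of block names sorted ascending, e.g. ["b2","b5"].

Answer: ["b1", "b2", "b4"]

Working:
idom tree: b1←b0 b2←b0 b3←b1 b4←b0
Join-block Dom:
  b1: preds {b0,b3}: {b0} ∩ {b0,b1,b3} = {b0}; idom=b0
  b2: preds {b0,b1}: {b0} ∩ {b0,b1} = {b0}; idom=b0
  b4: preds {b0,b1,b2,b3}: {b0} ∩ {b0,b1} ∩ {b0,b2} ∩ {b0,b1,b3} = {b0}; idom=b0

Frontier:
  join b1 pred b0: · stop@b0
  join b1 pred b3: b3→b1 stop@b0
  join b2 pred b0: · stop@b0
  join b2 pred b1: b1 stop@b0
  join b4 pred b0: · stop@b0
  join b4 pred b1: b1 stop@b0
  join b4 pred b2: b2 stop@b0
  join b4 pred b3: b3→b1 stop@b0
  DF(b0)=∅
  DF(b1)={b1,b2,b4}
  DF(b2)={b4}
  DF(b3)={b1,b4}
  DF(b4)=∅

φ for k: defs {b2,b3}
  DF⁺ = {b1,b2,b4}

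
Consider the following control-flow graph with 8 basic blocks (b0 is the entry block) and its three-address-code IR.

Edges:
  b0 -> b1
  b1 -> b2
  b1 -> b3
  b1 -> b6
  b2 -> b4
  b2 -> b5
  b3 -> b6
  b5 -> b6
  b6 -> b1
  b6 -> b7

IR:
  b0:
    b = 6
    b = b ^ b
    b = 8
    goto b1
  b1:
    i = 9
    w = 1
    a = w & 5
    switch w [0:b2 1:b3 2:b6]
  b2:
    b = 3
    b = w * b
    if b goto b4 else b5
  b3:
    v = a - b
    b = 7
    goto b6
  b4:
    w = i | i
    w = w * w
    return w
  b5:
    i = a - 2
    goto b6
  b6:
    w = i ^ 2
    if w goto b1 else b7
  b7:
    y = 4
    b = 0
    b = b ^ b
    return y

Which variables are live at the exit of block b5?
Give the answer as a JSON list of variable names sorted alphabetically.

Block summaries:
  b0: def={b} ue=∅
  b1: def={a,i,w} ue=∅
  b2: def={b} ue={w}
  b3: def={b,v} ue={a,b}
  b4: def={w} ue={i}
  b5: def={i} ue={a}
  b6: def={w} ue={i}
  b7: def={b,y} ue=∅

Liveness:
  b0: in=∅ out={b}
  b1: in={b} out={a,b,i,w}
  b2: in={a,i,w} out={a,b,i}
  b3: in={a,b,i} out={b,i}
  b4: in={i} out=∅
  b5: in={a,b} out={b,i}
  b6: in={b,i} out={b}
  b7: in=∅ out=∅

live-out(b5) = ["b", "i"]

Answer: ["b", "i"]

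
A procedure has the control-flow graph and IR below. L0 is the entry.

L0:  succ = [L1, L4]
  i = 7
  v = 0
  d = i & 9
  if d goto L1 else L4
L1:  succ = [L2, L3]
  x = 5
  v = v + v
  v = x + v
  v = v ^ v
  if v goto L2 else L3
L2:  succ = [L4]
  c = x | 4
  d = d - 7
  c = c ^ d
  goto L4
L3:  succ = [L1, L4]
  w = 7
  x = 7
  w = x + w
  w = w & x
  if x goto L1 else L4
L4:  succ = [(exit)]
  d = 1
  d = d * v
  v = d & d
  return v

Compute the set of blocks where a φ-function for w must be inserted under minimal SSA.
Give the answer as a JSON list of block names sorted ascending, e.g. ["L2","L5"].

idom tree: L1←L0 L2←L1 L3←L1 L4←L0
Dom∩ at merges:
  L1: preds {L0,L3}: {L0} ∩ {L0,L1,L3} = {L0}; idom=L0
  L4: preds {L0,L2,L3}: {L0} ∩ {L0,L1,L2} ∩ {L0,L1,L3} = {L0}; idom=L0

DF walk-up:
  L1←L0: walk · to L0
  L1←L3: walk L3→L1 to L0
  L4←L0: walk · to L0
  L4←L2: walk L2→L1 to L0
  L4←L3: walk L3→L1 to L0
  DF(L0)=∅
  DF(L1)={L1,L4}
  DF(L2)={L4}
  DF(L3)={L1,L4}
  DF(L4)=∅

φ for w: defs {L3}
  DF⁺ = {L1,L4}

Answer: ["L1", "L4"]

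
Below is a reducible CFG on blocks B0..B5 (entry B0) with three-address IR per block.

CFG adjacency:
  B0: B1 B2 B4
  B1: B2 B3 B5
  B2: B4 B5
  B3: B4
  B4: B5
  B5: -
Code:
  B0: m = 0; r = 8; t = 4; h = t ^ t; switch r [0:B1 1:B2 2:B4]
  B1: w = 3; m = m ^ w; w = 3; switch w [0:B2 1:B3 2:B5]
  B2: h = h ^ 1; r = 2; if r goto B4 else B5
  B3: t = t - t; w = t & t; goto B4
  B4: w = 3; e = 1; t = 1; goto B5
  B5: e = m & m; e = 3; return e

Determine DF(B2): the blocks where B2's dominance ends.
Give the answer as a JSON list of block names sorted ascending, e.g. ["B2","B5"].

idom tree: B1←B0 B2←B0 B3←B1 B4←B0 B5←B0
Join-block Dom:
  B2: preds {B0,B1}: {B0} ∩ {B0,B1} = {B0}; idom=B0
  B4: preds {B0,B2,B3}: {B0} ∩ {B0,B2} ∩ {B0,B1,B3} = {B0}; idom=B0
  B5: preds {B1,B2,B4}: {B0,B1} ∩ {B0,B2} ∩ {B0,B4} = {B0}; idom=B0

DF derivation:
  join B2 pred B0: · stop@B0
  join B2 pred B1: B1 stop@B0
  join B4 pred B0: · stop@B0
  join B4 pred B2: B2 stop@B0
  join B4 pred B3: B3→B1 stop@B0
  join B5 pred B1: B1 stop@B0
  join B5 pred B2: B2 stop@B0
  join B5 pred B4: B4 stop@B0
  B0: DF=∅
  B1: DF={B2,B4,B5}
  B2: DF={B4,B5}
  B3: DF={B4}
  B4: DF={B5}
  B5: DF=∅

DF(B2) = ["B4", "B5"]

Answer: ["B4", "B5"]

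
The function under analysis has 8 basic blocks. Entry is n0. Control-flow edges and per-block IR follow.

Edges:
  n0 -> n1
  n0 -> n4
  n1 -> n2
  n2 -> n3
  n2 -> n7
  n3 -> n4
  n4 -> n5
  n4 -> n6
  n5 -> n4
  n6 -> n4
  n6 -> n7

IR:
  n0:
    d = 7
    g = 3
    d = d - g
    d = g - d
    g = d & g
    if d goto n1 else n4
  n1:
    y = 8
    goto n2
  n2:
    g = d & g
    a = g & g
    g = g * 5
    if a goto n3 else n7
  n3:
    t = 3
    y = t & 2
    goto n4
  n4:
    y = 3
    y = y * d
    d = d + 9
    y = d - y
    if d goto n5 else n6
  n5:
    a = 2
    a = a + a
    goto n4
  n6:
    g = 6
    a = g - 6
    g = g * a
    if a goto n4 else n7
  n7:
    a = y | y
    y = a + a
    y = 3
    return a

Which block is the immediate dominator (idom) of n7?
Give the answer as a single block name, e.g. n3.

Answer: n0

Derivation:
idom tree: n1←n0 n2←n1 n3←n2 n4←n0 n5←n4 n6←n4 n7←n0
Dom at joins:
  n4: preds {n0,n3,n5,n6}: {n0} ∩ {n0,n1,n2,n3} ∩ {n0,n4,n5} ∩ {n0,n4,n6} = {n0}; idom=n0
  n7: preds {n2,n6}: {n0,n1,n2} ∩ {n0,n4,n6} = {n0}; idom=n0

idom(n7) = n0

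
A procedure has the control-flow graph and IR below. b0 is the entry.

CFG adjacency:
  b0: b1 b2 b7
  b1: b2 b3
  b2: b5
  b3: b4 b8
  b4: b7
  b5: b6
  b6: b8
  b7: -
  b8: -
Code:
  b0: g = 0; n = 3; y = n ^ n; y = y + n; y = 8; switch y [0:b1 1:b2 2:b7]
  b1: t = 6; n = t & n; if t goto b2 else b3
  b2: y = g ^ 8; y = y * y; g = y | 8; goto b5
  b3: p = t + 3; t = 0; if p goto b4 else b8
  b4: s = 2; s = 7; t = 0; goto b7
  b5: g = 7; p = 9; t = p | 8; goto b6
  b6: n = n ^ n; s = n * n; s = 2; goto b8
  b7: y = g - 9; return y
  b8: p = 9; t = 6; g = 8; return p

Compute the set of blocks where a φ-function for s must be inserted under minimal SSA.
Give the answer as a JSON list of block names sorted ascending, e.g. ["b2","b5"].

Answer: ["b7", "b8"]

Working:
idom tree: b1←b0 b2←b0 b3←b1 b4←b3 b5←b2 b6←b5 b7←b0 b8←b0
Join-block Dom:
  b2: preds {b0,b1}: {b0} ∩ {b0,b1} = {b0}; idom=b0
  b7: preds {b0,b4}: {b0} ∩ {b0,b1,b3,b4} = {b0}; idom=b0
  b8: preds {b3,b6}: {b0,b1,b3} ∩ {b0,b2,b5,b6} = {b0}; idom=b0

DF derivation:
  b2←b0: walk · to b0
  b2←b1: walk b1 to b0
  b7←b0: walk · to b0
  b7←b4: walk b4→b3→b1 to b0
  b8←b3: walk b3→b1 to b0
  b8←b6: walk b6→b5→b2 to b0
  DF(b0)=∅
  DF(b1)={b2,b7,b8}
  DF(b2)={b8}
  DF(b3)={b7,b8}
  DF(b4)={b7}
  DF(b5)={b8}
  DF(b6)={b8}
  DF(b7)=∅
  DF(b8)=∅

φ for s: defs {b4,b6}
  DF⁺ = {b7,b8}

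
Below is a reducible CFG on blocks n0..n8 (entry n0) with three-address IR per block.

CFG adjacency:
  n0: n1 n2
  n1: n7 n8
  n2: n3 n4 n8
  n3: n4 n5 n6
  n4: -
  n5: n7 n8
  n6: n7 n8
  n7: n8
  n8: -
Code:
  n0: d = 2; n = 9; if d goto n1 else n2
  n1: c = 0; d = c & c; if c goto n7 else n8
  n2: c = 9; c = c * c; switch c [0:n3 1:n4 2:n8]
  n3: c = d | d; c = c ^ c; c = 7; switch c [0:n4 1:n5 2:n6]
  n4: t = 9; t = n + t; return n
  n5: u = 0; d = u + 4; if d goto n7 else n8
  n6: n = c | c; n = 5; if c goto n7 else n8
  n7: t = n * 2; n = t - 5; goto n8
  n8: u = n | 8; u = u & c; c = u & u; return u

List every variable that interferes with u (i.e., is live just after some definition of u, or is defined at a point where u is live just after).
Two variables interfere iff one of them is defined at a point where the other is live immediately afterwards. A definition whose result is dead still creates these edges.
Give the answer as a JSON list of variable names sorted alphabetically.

Answer: ["c", "n"]

Working:
def/use:
  n0: def={d,n} ue=∅
  n1: def={c,d} ue=∅
  n2: def={c} ue=∅
  n3: def={c} ue={d}
  n4: def={t} ue={n}
  n5: def={d,u} ue=∅
  n6: def={n} ue={c}
  n7: def={n,t} ue={n}
  n8: def={c,u} ue={c,n}

Backward fixpoint:
  live n0: ∅→{d,n}
  live n1: {n}→{c,n}
  live n2: {d,n}→{c,d,n}
  live n3: {d,n}→{c,n}
  live n4: {n}→∅
  live n5: {c,n}→{c,n}
  live n6: {c}→{c,n}
  live n7: {c,n}→{c,n}
  live n8: {c,n}→∅

Interfere edges:
  c — {d,n,t,u}
  d — {c,n}
  n — {c,d,t,u}
  t — {c,n}
  u — {c,n}

N(u) = ["c", "n"]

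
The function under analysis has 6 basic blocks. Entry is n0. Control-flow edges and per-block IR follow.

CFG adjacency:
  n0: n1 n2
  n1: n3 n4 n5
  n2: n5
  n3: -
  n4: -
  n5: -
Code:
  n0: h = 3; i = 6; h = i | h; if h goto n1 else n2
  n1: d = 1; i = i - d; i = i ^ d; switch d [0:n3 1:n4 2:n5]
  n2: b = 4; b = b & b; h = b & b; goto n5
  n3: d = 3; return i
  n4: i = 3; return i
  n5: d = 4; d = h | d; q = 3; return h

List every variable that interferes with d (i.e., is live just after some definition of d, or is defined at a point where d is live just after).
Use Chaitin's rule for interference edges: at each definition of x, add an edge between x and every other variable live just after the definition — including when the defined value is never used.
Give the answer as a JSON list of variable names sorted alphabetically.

Answer: ["h", "i"]

Analysis:
Block summaries:
  n0: {h,i} / ∅
  n1: {d,i} / {i}
  n2: {b,h} / ∅
  n3: {d} / {i}
  n4: {i} / ∅
  n5: {d,q} / {h}

Backward fixpoint:
  n0: in=∅ out={h,i}
  n1: in={h,i} out={h,i}
  n2: in=∅ out={h}
  n3: in={i} out=∅
  n4: in=∅ out=∅
  n5: in={h} out=∅

Interference:
  b: ∅
  d: {h,i}
  h: {d,i,q}
  i: {d,h}
  q: {h}

N(d) = ["h", "i"]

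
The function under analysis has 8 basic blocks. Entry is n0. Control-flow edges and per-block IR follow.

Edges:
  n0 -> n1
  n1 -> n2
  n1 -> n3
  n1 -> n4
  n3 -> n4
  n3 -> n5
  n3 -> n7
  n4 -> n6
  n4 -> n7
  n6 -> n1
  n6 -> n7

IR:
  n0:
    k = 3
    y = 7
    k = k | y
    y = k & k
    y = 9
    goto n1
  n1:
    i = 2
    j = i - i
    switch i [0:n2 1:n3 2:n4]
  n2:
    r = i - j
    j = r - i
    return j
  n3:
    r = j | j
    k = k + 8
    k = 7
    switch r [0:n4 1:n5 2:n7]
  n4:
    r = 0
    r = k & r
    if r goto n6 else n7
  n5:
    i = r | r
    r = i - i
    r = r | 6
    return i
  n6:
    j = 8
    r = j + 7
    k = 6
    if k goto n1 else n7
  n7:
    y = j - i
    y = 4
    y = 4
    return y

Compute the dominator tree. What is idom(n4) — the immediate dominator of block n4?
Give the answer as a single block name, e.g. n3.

idom tree: n1←n0 n2←n1 n3←n1 n4←n1 n5←n3 n6←n4 n7←n1
Dom∩ at merges:
  n1: preds {n0,n6}: {n0} ∩ {n0,n1,n4,n6} = {n0}; idom=n0
  n4: preds {n1,n3}: {n0,n1} ∩ {n0,n1,n3} = {n0,n1}; idom=n1
  n7: preds {n3,n4,n6}: {n0,n1,n3} ∩ {n0,n1,n4} ∩ {n0,n1,n4,n6} = {n0,n1}; idom=n1

idom(n4) = n1

Answer: n1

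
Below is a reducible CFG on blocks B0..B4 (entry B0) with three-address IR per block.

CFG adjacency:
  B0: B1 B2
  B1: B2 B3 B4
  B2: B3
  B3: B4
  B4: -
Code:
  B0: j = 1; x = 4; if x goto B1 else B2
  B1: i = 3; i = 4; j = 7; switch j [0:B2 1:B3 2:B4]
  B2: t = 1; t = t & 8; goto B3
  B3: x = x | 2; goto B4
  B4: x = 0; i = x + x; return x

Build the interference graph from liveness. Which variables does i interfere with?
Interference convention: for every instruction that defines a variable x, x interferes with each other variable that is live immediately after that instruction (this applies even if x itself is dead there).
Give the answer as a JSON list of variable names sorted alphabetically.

Answer: ["x"]

Working:
Block summaries:
  B0: {j,x} / ∅
  B1: {i,j} / ∅
  B2: {t} / ∅
  B3: {x} / {x}
  B4: {i,x} / ∅

Live sets:
  B0 li=∅ lo={x}
  B1 li={x} lo={x}
  B2 li={x} lo={x}
  B3 li={x} lo=∅
  B4 li=∅ lo=∅

Interfere edges:
  i↔{x}
  j↔{x}
  t↔{x}
  x↔{i,j,t}

N(i) = ["x"]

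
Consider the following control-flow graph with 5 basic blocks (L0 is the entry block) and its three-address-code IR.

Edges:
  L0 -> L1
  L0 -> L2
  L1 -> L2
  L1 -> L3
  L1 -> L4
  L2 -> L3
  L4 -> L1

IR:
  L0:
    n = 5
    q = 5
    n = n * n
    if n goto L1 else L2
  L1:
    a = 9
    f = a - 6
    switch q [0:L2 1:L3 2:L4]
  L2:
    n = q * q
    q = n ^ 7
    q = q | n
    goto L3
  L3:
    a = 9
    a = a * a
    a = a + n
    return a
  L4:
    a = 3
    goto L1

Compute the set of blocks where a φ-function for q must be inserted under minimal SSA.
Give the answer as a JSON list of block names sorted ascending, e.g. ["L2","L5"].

idom tree: L1←L0 L2←L0 L3←L0 L4←L1
Dom at joins:
  L1: preds {L0,L4}: {L0} ∩ {L0,L1,L4} = {L0}; idom=L0
  L2: preds {L0,L1}: {L0} ∩ {L0,L1} = {L0}; idom=L0
  L3: preds {L1,L2}: {L0,L1} ∩ {L0,L2} = {L0}; idom=L0

DF walk-up:
  join L1 pred L0: · stop@L0
  join L1 pred L4: L4→L1 stop@L0
  join L2 pred L0: · stop@L0
  join L2 pred L1: L1 stop@L0
  join L3 pred L1: L1 stop@L0
  join L3 pred L2: L2 stop@L0
  DF(L0)=∅
  DF(L1)={L1,L2,L3}
  DF(L2)={L3}
  DF(L3)=∅
  DF(L4)={L1}

φ for q: defs {L0,L2}
  DF⁺ = {L3}

Answer: ["L3"]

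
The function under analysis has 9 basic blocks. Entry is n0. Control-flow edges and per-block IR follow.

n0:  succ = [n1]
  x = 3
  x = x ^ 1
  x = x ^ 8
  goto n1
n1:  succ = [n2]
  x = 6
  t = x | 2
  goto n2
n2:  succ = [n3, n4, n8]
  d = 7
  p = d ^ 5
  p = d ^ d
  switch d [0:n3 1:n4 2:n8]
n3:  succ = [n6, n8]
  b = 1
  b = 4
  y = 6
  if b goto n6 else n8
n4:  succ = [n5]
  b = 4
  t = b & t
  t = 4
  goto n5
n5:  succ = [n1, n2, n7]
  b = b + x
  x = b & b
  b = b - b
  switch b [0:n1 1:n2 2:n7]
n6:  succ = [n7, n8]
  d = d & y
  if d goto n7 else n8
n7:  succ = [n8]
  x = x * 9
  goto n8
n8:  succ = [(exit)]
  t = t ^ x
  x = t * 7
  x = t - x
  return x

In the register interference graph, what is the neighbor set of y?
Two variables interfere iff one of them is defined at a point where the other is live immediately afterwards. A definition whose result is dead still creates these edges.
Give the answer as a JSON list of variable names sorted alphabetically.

Answer: ["b", "d", "t", "x"]

Derivation:
Block summaries:
  n0: {x} / ∅
  n1: {t,x} / ∅
  n2: {d,p} / ∅
  n3: {b,y} / ∅
  n4: {b,t} / {t}
  n5: {b,x} / {b,x}
  n6: {d} / {d,y}
  n7: {x} / {x}
  n8: {t,x} / {t,x}

Live sets:
  n0: in=∅ out=∅
  n1: in=∅ out={t,x}
  n2: in={t,x} out={d,t,x}
  n3: in={d,t,x} out={d,t,x,y}
  n4: in={t,x} out={b,t,x}
  n5: in={b,t,x} out={t,x}
  n6: in={d,t,x,y} out={t,x}
  n7: in={t,x} out={t,x}
  n8: in={t,x} out=∅

Conflict graph:
  b — {d,t,x,y}
  d — {b,p,t,x,y}
  p — {d,t,x}
  t — {b,d,p,x,y}
  x — {b,d,p,t,y}
  y — {b,d,t,x}

N(y) = ["b", "d", "t", "x"]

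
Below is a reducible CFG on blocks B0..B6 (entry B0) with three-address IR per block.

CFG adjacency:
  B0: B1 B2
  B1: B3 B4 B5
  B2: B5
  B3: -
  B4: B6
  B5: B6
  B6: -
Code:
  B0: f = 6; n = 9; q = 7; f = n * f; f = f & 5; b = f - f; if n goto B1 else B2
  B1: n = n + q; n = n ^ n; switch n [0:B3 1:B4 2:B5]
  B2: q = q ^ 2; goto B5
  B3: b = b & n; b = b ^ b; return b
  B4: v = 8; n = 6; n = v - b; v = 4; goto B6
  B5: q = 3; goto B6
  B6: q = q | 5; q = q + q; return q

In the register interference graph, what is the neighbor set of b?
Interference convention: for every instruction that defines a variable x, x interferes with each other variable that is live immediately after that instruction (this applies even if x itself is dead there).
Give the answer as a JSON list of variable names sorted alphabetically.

Answer: ["n", "q", "v"]

Working:
def/use:
  B0: def={b,f,n,q} ue=∅
  B1: def={n} ue={n,q}
  B2: def={q} ue={q}
  B3: def={b} ue={b,n}
  B4: def={n,v} ue={b}
  B5: def={q} ue=∅
  B6: def={q} ue={q}

Backward fixpoint:
  B0 li=∅ lo={b,n,q}
  B1 li={b,n,q} lo={b,n,q}
  B2 li={q} lo=∅
  B3 li={b,n} lo=∅
  B4 li={b,q} lo={q}
  B5 li=∅ lo={q}
  B6 li={q} lo=∅

Conflict graph:
  b — {n,q,v}
  f — {n,q}
  n — {b,f,q,v}
  q — {b,f,n,v}
  v — {b,n,q}

N(b) = ["n", "q", "v"]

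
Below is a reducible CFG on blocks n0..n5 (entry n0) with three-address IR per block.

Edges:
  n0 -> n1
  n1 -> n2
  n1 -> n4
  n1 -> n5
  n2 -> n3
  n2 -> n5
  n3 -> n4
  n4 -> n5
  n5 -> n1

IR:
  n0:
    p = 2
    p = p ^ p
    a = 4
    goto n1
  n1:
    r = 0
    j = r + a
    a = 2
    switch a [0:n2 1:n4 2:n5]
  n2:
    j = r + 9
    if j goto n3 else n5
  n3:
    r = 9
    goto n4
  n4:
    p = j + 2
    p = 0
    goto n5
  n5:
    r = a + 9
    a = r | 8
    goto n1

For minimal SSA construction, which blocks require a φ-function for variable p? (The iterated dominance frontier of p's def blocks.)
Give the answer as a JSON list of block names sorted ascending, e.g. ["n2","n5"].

Answer: ["n1", "n5"]

Analysis:
idom tree: n1←n0 n2←n1 n3←n2 n4←n1 n5←n1
Dom∩ at merges:
  n1: preds {n0,n5}: {n0} ∩ {n0,n1,n5} = {n0}; idom=n0
  n4: preds {n1,n3}: {n0,n1} ∩ {n0,n1,n2,n3} = {n0,n1}; idom=n1
  n5: preds {n1,n2,n4}: {n0,n1} ∩ {n0,n1,n2} ∩ {n0,n1,n4} = {n0,n1}; idom=n1

DF derivation:
  n1←n0: walk · to n0
  n1←n5: walk n5→n1 to n0
  n4←n1: walk · to n1
  n4←n3: walk n3→n2 to n1
  n5←n1: walk · to n1
  n5←n2: walk n2 to n1
  n5←n4: walk n4 to n1
  n0: DF=∅
  n1: DF={n1}
  n2: DF={n4,n5}
  n3: DF={n4}
  n4: DF={n5}
  n5: DF={n1}

φ for p: defs {n0,n4}
  DF⁺ = {n1,n5}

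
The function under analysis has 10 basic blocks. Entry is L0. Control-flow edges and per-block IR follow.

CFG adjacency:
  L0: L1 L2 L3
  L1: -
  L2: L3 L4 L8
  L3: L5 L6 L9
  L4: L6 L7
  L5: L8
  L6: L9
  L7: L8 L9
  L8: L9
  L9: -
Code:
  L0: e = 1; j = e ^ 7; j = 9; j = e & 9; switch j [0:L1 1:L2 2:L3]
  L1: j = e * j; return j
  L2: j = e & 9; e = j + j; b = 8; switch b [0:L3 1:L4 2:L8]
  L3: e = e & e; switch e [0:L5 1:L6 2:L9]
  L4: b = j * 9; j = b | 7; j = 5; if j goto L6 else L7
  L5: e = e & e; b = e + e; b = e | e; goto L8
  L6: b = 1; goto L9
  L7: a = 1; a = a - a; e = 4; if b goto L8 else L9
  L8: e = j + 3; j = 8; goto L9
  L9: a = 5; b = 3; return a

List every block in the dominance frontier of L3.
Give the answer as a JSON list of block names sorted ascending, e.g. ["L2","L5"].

Answer: ["L6", "L8", "L9"]

Derivation:
idom tree: L1←L0 L2←L0 L3←L0 L4←L2 L5←L3 L6←L0 L7←L4 L8←L0 L9←L0
Join-block Dom:
  L3: preds {L0,L2}: {L0} ∩ {L0,L2} = {L0}; idom=L0
  L6: preds {L3,L4}: {L0,L3} ∩ {L0,L2,L4} = {L0}; idom=L0
  L8: preds {L2,L5,L7}: {L0,L2} ∩ {L0,L3,L5} ∩ {L0,L2,L4,L7} = {L0}; idom=L0
  L9: preds {L3,L6,L7,L8}: {L0,L3} ∩ {L0,L6} ∩ {L0,L2,L4,L7} ∩ {L0,L8} = {L0}; idom=L0

DF derivation:
  L3←L0: walk · to L0
  L3←L2: walk L2 to L0
  L6←L3: walk L3 to L0
  L6←L4: walk L4→L2 to L0
  L8←L2: walk L2 to L0
  L8←L5: walk L5→L3 to L0
  L8←L7: walk L7→L4→L2 to L0
  L9←L3: walk L3 to L0
  L9←L6: walk L6 to L0
  L9←L7: walk L7→L4→L2 to L0
  L9←L8: walk L8 to L0
  L0: DF=∅
  L1: DF=∅
  L2: DF={L3,L6,L8,L9}
  L3: DF={L6,L8,L9}
  L4: DF={L6,L8,L9}
  L5: DF={L8}
  L6: DF={L9}
  L7: DF={L8,L9}
  L8: DF={L9}
  L9: DF=∅

DF(L3) = ["L6", "L8", "L9"]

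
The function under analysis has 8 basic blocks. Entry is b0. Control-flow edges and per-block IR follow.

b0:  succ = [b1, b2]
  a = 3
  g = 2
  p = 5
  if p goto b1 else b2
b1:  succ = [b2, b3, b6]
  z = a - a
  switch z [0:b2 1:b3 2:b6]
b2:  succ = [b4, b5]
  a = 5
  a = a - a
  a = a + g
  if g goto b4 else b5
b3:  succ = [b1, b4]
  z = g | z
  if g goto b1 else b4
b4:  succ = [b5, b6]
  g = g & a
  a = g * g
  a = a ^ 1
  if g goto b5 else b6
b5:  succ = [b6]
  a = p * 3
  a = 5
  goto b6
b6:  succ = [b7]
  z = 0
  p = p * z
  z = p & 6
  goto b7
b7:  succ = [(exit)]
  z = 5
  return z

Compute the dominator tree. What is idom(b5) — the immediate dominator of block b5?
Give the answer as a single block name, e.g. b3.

Answer: b0

Analysis:
idom tree: b1←b0 b2←b0 b3←b1 b4←b0 b5←b0 b6←b0 b7←b6
Dom∩ at merges:
  b1: preds {b0,b3}: {b0} ∩ {b0,b1,b3} = {b0}; idom=b0
  b2: preds {b0,b1}: {b0} ∩ {b0,b1} = {b0}; idom=b0
  b4: preds {b2,b3}: {b0,b2} ∩ {b0,b1,b3} = {b0}; idom=b0
  b5: preds {b2,b4}: {b0,b2} ∩ {b0,b4} = {b0}; idom=b0
  b6: preds {b1,b4,b5}: {b0,b1} ∩ {b0,b4} ∩ {b0,b5} = {b0}; idom=b0

idom(b5) = b0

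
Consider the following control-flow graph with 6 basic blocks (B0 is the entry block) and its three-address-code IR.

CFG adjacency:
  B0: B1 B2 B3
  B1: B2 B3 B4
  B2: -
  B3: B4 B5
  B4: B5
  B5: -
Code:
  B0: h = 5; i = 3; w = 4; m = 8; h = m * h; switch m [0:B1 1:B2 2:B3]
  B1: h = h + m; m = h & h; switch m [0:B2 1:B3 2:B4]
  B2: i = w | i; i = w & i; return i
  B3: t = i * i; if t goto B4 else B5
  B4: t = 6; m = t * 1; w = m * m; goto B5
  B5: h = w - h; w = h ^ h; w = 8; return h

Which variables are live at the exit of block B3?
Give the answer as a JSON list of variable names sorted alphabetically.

def/use:
  B0: {h,i,m,w} / ∅
  B1: {h,m} / {h,m}
  B2: {i} / {i,w}
  B3: {t} / {i}
  B4: {m,t,w} / ∅
  B5: {h,w} / {h,w}

Backward fixpoint:
  live B0: ∅→{h,i,m,w}
  live B1: {h,i,m,w}→{h,i,w}
  live B2: {i,w}→∅
  live B3: {h,i,w}→{h,w}
  live B4: {h}→{h,w}
  live B5: {h,w}→∅

live-out(B3) = ["h", "w"]

Answer: ["h", "w"]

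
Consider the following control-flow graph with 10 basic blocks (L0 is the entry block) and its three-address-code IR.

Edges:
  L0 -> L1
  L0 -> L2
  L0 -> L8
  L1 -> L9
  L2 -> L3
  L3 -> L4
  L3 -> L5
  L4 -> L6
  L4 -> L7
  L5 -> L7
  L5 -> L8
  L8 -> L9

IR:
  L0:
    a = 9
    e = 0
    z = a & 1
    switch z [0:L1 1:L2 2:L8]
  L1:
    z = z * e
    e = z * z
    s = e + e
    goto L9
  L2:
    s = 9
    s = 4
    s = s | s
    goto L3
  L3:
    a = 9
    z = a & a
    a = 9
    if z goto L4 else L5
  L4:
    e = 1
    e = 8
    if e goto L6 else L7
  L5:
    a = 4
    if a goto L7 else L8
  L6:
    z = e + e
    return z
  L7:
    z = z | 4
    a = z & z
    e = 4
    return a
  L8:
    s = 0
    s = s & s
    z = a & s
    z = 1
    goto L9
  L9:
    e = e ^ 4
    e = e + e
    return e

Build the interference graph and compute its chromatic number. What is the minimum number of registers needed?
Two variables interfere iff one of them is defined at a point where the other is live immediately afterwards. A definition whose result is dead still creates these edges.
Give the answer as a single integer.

Answer: 3

Working:
Per-block:
  L0 def {a,e,z} use ∅
  L1 def {e,s,z} use {e,z}
  L2 def {s} use ∅
  L3 def {a,z} use ∅
  L4 def {e} use ∅
  L5 def {a} use ∅
  L6 def {z} use {e}
  L7 def {a,e,z} use {z}
  L8 def {s,z} use {a}
  L9 def {e} use {e}

Live sets:
  L0: in=∅ out={a,e,z}
  L1: in={e,z} out={e}
  L2: in={e} out={e}
  L3: in={e} out={e,z}
  L4: in={z} out={e,z}
  L5: in={e,z} out={a,e,z}
  L6: in={e} out=∅
  L7: in={z} out=∅
  L8: in={a,e} out={e}
  L9: in={e} out=∅

Conflict graph:
  a — {e,s,z}
  e — {a,s,z}
  s — {a,e}
  z — {a,e}

Colouring:
  lower bound: {a,e,s} mutually conflict ⇒ χ ≥ 3
  assign a→r0 e→r1 s→r2 z→r2 — no edge inside a register ⇒ χ ≤ 3
  χ = 3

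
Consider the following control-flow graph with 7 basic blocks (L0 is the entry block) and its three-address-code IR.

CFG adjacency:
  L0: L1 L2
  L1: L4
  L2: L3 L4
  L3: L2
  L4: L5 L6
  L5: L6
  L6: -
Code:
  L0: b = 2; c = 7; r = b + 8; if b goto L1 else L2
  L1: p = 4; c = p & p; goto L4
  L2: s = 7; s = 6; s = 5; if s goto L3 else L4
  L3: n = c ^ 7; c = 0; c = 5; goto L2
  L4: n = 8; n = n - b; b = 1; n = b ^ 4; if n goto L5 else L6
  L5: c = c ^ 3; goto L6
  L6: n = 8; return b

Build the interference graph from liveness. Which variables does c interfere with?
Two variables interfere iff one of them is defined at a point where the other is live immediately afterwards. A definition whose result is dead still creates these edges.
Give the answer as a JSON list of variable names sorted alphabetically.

Block summaries:
  L0 def {b,c,r} use ∅
  L1 def {c,p} use ∅
  L2 def {s} use ∅
  L3 def {c,n} use {c}
  L4 def {b,n} use {b}
  L5 def {c} use {c}
  L6 def {n} use {b}

Liveness:
  L0 li=∅ lo={b,c}
  L1 li={b} lo={b,c}
  L2 li={b,c} lo={b,c}
  L3 li={b,c} lo={b,c}
  L4 li={b,c} lo={b,c}
  L5 li={b,c} lo={b}
  L6 li={b} lo=∅

Interference:
  b — {c,n,p,r,s}
  c — {b,n,r,s}
  n — {b,c}
  p — {b}
  r — {b,c}
  s — {b,c}

N(c) = ["b", "n", "r", "s"]

Answer: ["b", "n", "r", "s"]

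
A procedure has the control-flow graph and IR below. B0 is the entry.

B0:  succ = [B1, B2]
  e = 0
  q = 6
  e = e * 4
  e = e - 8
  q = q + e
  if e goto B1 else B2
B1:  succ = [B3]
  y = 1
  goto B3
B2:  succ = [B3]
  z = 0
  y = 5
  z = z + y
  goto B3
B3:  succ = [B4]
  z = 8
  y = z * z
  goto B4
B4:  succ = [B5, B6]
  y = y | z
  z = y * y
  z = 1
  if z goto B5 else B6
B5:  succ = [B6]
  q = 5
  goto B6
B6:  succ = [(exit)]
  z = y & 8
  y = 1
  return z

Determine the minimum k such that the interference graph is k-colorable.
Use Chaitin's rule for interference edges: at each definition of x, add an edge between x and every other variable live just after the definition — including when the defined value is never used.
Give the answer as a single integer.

Per-block:
  B0: {e,q} / ∅
  B1: {y} / ∅
  B2: {y,z} / ∅
  B3: {y,z} / ∅
  B4: {y,z} / {y,z}
  B5: {q} / ∅
  B6: {y,z} / {y}

Backward fixpoint:
  B0: in=∅ out=∅
  B1: in=∅ out=∅
  B2: in=∅ out=∅
  B3: in=∅ out={y,z}
  B4: in={y,z} out={y}
  B5: in={y} out={y}
  B6: in={y} out=∅

Interfere edges:
  e: {q}
  q: {e,y}
  y: {q,z}
  z: {y}

Registers:
  lower bound: {e,q} mutually conflict ⇒ χ ≥ 2
  assign e→R1 q→R0 y→R1 z→R0 — no edge inside a register ⇒ χ ≤ 2
  χ = 2

Answer: 2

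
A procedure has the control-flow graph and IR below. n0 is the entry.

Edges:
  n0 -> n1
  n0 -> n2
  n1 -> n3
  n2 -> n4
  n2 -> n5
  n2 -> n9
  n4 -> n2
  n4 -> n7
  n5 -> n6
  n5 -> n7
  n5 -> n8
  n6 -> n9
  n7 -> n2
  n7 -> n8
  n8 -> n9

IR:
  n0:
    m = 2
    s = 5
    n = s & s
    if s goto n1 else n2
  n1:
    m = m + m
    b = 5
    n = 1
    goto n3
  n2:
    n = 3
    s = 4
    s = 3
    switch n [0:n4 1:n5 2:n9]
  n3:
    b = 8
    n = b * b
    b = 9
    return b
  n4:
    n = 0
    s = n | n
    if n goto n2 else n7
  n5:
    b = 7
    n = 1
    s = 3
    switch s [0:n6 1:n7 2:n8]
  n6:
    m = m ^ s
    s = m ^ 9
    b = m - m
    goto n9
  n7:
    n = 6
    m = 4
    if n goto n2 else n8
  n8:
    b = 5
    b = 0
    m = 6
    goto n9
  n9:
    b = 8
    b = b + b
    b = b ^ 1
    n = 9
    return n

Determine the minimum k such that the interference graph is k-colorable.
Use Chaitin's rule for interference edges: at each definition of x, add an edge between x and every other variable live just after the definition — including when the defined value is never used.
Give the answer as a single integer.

Answer: 3

Working:
def/use:
  n0: def={m,n,s} ue=∅
  n1: def={b,m,n} ue={m}
  n2: def={n,s} ue=∅
  n3: def={b,n} ue=∅
  n4: def={n,s} ue=∅
  n5: def={b,n,s} ue=∅
  n6: def={b,m,s} ue={m,s}
  n7: def={m,n} ue=∅
  n8: def={b,m} ue=∅
  n9: def={b,n} ue=∅

Liveness:
  n0 li=∅ lo={m}
  n1 li={m} lo=∅
  n2 li={m} lo={m}
  n3 li=∅ lo=∅
  n4 li={m} lo={m}
  n5 li={m} lo={m,s}
  n6 li={m,s} lo=∅
  n7 li=∅ lo={m}
  n8 li=∅ lo=∅
  n9 li=∅ lo=∅

Interference:
  b↔{m}
  m↔{b,n,s}
  n↔{m,s}
  s↔{m,n}

Colouring:
  clique {m,n,s} ⇒ need ≥ 3
  assign b→R1 m→R0 n→R1 s→R2 — no edge inside a register ⇒ χ ≤ 3
  χ = 3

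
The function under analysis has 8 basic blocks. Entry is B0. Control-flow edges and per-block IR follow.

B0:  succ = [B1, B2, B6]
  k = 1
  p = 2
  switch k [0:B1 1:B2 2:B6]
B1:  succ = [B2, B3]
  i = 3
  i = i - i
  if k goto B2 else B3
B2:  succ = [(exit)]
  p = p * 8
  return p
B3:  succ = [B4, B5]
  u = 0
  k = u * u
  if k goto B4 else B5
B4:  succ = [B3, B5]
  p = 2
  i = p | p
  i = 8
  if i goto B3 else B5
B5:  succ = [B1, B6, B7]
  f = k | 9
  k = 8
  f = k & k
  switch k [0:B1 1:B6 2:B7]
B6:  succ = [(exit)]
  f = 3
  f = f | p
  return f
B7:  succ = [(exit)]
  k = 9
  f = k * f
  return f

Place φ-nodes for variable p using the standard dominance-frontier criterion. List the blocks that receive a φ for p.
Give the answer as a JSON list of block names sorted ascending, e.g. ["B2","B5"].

Answer: ["B1", "B2", "B3", "B5", "B6"]

Derivation:
idom tree: B1←B0 B2←B0 B3←B1 B4←B3 B5←B3 B6←B0 B7←B5
Join-block Dom:
  B1: preds {B0,B5}: {B0} ∩ {B0,B1,B3,B5} = {B0}; idom=B0
  B2: preds {B0,B1}: {B0} ∩ {B0,B1} = {B0}; idom=B0
  B3: preds {B1,B4}: {B0,B1} ∩ {B0,B1,B3,B4} = {B0,B1}; idom=B1
  B5: preds {B3,B4}: {B0,B1,B3} ∩ {B0,B1,B3,B4} = {B0,B1,B3}; idom=B3
  B6: preds {B0,B5}: {B0} ∩ {B0,B1,B3,B5} = {B0}; idom=B0

DF derivation:
  B1←B0: walk · to B0
  B1←B5: walk B5→B3→B1 to B0
  B2←B0: walk · to B0
  B2←B1: walk B1 to B0
  B3←B1: walk · to B1
  B3←B4: walk B4→B3 to B1
  B5←B3: walk · to B3
  B5←B4: walk B4 to B3
  B6←B0: walk · to B0
  B6←B5: walk B5→B3→B1 to B0
  B0 → ∅
  B1 → {B1,B2,B6}
  B2 → ∅
  B3 → {B1,B3,B6}
  B4 → {B3,B5}
  B5 → {B1,B6}
  B6 → ∅
  B7 → ∅

φ for p: defs {B0,B2,B4}
  DF⁺ = {B1,B2,B3,B5,B6}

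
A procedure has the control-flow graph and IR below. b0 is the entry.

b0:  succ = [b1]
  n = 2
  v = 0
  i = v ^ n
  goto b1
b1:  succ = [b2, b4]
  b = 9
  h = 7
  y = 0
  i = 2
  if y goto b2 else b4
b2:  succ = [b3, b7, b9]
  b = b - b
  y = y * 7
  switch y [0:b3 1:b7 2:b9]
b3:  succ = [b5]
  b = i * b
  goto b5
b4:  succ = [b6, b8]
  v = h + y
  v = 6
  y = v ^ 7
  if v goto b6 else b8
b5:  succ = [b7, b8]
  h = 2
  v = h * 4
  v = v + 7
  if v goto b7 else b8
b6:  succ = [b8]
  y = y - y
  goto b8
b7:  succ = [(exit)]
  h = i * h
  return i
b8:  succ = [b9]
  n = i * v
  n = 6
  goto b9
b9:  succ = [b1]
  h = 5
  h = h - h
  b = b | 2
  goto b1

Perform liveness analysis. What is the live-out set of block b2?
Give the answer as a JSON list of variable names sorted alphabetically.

def/use:
  b0: def={i,n,v} ue=∅
  b1: def={b,h,i,y} ue=∅
  b2: def={b,y} ue={b,y}
  b3: def={b} ue={b,i}
  b4: def={v,y} ue={h,y}
  b5: def={h,v} ue=∅
  b6: def={y} ue={y}
  b7: def={h} ue={h,i}
  b8: def={n} ue={i,v}
  b9: def={b,h} ue={b}

Liveness:
  b0 li=∅ lo=∅
  b1 li=∅ lo={b,h,i,y}
  b2 li={b,h,i,y} lo={b,h,i}
  b3 li={b,i} lo={b,i}
  b4 li={b,h,i,y} lo={b,i,v,y}
  b5 li={b,i} lo={b,h,i,v}
  b6 li={b,i,v,y} lo={b,i,v}
  b7 li={h,i} lo=∅
  b8 li={b,i,v} lo={b}
  b9 li={b} lo=∅

live-out(b2) = ["b", "h", "i"]

Answer: ["b", "h", "i"]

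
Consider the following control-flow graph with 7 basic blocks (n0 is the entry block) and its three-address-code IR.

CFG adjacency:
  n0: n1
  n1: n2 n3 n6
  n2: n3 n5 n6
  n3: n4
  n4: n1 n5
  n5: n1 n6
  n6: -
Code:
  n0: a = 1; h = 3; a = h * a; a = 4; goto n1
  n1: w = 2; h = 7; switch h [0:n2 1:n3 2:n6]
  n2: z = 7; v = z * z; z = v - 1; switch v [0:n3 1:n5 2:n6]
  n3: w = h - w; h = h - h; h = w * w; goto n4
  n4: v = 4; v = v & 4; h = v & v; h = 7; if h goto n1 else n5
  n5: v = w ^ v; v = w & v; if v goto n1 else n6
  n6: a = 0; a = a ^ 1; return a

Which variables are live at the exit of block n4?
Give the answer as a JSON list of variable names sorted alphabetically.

Answer: ["v", "w"]

Derivation:
Block summaries:
  n0: def={a,h} ue=∅
  n1: def={h,w} ue=∅
  n2: def={v,z} ue=∅
  n3: def={h,w} ue={h,w}
  n4: def={h,v} ue=∅
  n5: def={v} ue={v,w}
  n6: def={a} ue=∅

Liveness:
  n0 li=∅ lo=∅
  n1 li=∅ lo={h,w}
  n2 li={h,w} lo={h,v,w}
  n3 li={h,w} lo={w}
  n4 li={w} lo={v,w}
  n5 li={v,w} lo=∅
  n6 li=∅ lo=∅

live-out(n4) = ["v", "w"]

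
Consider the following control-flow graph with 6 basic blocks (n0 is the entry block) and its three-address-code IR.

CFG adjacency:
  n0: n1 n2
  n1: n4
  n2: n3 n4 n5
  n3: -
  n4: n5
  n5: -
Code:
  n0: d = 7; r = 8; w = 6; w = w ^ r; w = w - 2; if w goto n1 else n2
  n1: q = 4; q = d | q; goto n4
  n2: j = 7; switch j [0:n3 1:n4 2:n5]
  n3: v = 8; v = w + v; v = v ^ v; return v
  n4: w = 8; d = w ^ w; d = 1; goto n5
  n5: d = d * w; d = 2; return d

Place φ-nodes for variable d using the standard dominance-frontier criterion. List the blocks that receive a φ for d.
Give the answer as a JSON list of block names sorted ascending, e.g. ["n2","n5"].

idom tree: n1←n0 n2←n0 n3←n2 n4←n0 n5←n0
Join-block Dom:
  n4: preds {n1,n2}: {n0,n1} ∩ {n0,n2} = {n0}; idom=n0
  n5: preds {n2,n4}: {n0,n2} ∩ {n0,n4} = {n0}; idom=n0

DF walk-up:
  n4←n1: walk n1 to n0
  n4←n2: walk n2 to n0
  n5←n2: walk n2 to n0
  n5←n4: walk n4 to n0
  n0 → ∅
  n1 → {n4}
  n2 → {n4,n5}
  n3 → ∅
  n4 → {n5}
  n5 → ∅

φ for d: defs {n0,n4,n5}
  DF⁺ = {n5}

Answer: ["n5"]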